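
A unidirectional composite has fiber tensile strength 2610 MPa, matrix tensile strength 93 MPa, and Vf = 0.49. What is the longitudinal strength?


sigma_1 = sigma_f*Vf + sigma_m*(1-Vf) = 2610*0.49 + 93*0.51 = 1326.3 MPa

1326.3 MPa


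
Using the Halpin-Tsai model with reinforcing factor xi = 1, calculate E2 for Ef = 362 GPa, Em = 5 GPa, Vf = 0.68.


eta = (Ef/Em - 1)/(Ef/Em + xi) = (72.4 - 1)/(72.4 + 1) = 0.9728
E2 = Em*(1+xi*eta*Vf)/(1-eta*Vf) = 24.54 GPa

24.54 GPa


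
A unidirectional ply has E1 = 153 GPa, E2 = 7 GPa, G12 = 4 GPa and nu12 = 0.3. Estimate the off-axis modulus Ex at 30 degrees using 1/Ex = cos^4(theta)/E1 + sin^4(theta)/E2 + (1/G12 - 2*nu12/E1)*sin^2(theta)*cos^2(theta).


cos^4(30) = 0.5625, sin^4(30) = 0.0625, sin^2(30)*cos^2(30) = 0.1875
1/G12 - 2*nu12/E1 = 1/4 - 2*0.3/153 = 0.246078 GPa^-1
1/Ex = 0.5625/153 + 0.0625/7 + 0.246078*0.1875 = 0.0587447 GPa^-1
Ex = 17.02 GPa

17.02 GPa


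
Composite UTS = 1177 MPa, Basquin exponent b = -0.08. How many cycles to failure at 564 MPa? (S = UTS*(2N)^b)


N = 0.5 * (S/UTS)^(1/b) = 0.5 * (564/1177)^(1/-0.08) = 4928.1849 cycles

4928.1849 cycles


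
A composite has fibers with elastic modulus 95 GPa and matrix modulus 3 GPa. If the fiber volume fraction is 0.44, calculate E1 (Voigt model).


E1 = Ef*Vf + Em*(1-Vf) = 95*0.44 + 3*0.56 = 43.48 GPa

43.48 GPa


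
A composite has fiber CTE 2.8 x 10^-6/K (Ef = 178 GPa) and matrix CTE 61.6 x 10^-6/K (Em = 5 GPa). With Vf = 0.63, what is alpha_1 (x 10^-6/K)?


E1 = Ef*Vf + Em*(1-Vf) = 113.99
alpha_1 = (alpha_f*Ef*Vf + alpha_m*Em*(1-Vf))/E1 = 3.75 x 10^-6/K

3.75 x 10^-6/K


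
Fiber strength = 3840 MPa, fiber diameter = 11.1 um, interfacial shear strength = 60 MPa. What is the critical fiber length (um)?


Lc = sigma_f * d / (2 * tau_i) = 3840 * 11.1 / (2 * 60) = 355.2 um

355.2 um


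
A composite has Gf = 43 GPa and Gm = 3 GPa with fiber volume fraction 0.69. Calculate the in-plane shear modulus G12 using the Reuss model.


1/G12 = Vf/Gf + (1-Vf)/Gm = 0.69/43 + 0.31/3
G12 = 8.38 GPa

8.38 GPa


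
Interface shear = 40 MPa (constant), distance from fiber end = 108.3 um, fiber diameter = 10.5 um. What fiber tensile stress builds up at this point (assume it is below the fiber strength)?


Force balance: sigma_f * (pi*d^2/4) = tau * (pi*d) * x  ->  sigma_f = 4 * tau * x / d
sigma_f = 4 * 40 * 108.3 / 10.5 = 1650.3 MPa

1650.3 MPa


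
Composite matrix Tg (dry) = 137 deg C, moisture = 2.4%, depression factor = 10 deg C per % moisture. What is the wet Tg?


Tg_wet = Tg_dry - k*moisture = 137 - 10*2.4 = 113.0 deg C

113.0 deg C


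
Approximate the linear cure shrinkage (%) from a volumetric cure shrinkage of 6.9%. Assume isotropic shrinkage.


Linear shrinkage ≈ vol_shrink/3 = 6.9/3 = 2.3%

2.3%


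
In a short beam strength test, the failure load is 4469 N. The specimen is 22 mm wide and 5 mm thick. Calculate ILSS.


ILSS = 3F/(4bh) = 3*4469/(4*22*5) = 30.47 MPa

30.47 MPa


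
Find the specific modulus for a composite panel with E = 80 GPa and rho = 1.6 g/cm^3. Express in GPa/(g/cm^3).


Specific stiffness = E/rho = 80/1.6 = 50.0 GPa/(g/cm^3)

50.0 GPa/(g/cm^3)


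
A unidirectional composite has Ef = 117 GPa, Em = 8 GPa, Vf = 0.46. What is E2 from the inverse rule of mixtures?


1/E2 = Vf/Ef + (1-Vf)/Em = 0.46/117 + 0.54/8
E2 = 14.0 GPa

14.0 GPa


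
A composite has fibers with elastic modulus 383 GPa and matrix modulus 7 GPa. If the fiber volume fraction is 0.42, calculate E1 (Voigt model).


E1 = Ef*Vf + Em*(1-Vf) = 383*0.42 + 7*0.58 = 164.92 GPa

164.92 GPa


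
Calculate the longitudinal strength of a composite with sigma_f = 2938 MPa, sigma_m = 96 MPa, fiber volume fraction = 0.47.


sigma_1 = sigma_f*Vf + sigma_m*(1-Vf) = 2938*0.47 + 96*0.53 = 1431.7 MPa

1431.7 MPa


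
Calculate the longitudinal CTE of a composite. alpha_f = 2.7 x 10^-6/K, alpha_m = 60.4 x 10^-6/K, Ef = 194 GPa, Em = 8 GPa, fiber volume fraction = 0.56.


E1 = Ef*Vf + Em*(1-Vf) = 112.16
alpha_1 = (alpha_f*Ef*Vf + alpha_m*Em*(1-Vf))/E1 = 4.51 x 10^-6/K

4.51 x 10^-6/K


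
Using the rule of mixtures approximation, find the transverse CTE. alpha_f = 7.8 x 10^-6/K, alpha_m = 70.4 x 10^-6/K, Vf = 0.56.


alpha_2 = alpha_f*Vf + alpha_m*(1-Vf) = 7.8*0.56 + 70.4*0.44 = 35.3 x 10^-6/K

35.3 x 10^-6/K


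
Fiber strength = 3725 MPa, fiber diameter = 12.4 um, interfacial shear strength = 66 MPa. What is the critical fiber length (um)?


Lc = sigma_f * d / (2 * tau_i) = 3725 * 12.4 / (2 * 66) = 349.9 um

349.9 um


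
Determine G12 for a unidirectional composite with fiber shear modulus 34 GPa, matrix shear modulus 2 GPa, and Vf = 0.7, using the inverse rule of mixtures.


1/G12 = Vf/Gf + (1-Vf)/Gm = 0.7/34 + 0.3/2
G12 = 5.86 GPa

5.86 GPa


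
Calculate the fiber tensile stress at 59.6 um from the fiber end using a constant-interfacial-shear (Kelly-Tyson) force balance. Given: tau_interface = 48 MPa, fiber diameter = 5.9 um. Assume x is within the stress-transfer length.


Force balance: sigma_f * (pi*d^2/4) = tau * (pi*d) * x  ->  sigma_f = 4 * tau * x / d
sigma_f = 4 * 48 * 59.6 / 5.9 = 1939.5 MPa

1939.5 MPa


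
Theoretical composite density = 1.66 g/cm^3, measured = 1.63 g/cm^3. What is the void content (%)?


Void% = (rho_theo - rho_actual)/rho_theo * 100 = (1.66 - 1.63)/1.66 * 100 = 1.81%

1.81%


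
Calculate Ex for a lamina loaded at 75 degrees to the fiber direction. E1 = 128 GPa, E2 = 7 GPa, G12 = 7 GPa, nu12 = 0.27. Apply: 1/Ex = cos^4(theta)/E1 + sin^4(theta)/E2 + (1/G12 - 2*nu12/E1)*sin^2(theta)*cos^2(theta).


cos^4(75) = 0.004487, sin^4(75) = 0.870513, sin^2(75)*cos^2(75) = 0.0625
1/G12 - 2*nu12/E1 = 1/7 - 2*0.27/128 = 0.138638 GPa^-1
1/Ex = 0.004487/128 + 0.870513/7 + 0.138638*0.0625 = 0.1330589 GPa^-1
Ex = 7.52 GPa

7.52 GPa


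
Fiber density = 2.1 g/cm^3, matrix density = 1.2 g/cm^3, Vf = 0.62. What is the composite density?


rho_c = rho_f*Vf + rho_m*(1-Vf) = 2.1*0.62 + 1.2*0.38 = 1.758 g/cm^3

1.758 g/cm^3


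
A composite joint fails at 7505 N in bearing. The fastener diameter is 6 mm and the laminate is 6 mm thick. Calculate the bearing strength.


sigma_br = F/(d*h) = 7505/(6*6) = 208.5 MPa

208.5 MPa


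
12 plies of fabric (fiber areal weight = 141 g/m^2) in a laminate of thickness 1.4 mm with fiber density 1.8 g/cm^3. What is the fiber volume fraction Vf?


Vf = n * FAW / (rho_f * h * 1000) = 12 * 141 / (1.8 * 1.4 * 1000) = 0.6714

0.6714


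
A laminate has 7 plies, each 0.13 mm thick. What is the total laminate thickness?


h = n * t_ply = 7 * 0.13 = 0.91 mm

0.91 mm


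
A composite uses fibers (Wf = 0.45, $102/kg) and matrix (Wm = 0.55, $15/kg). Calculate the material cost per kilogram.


Cost = cost_f*Wf + cost_m*Wm = 102*0.45 + 15*0.55 = $54.15/kg

$54.15/kg


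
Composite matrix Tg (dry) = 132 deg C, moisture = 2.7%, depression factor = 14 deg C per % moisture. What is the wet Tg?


Tg_wet = Tg_dry - k*moisture = 132 - 14*2.7 = 94.2 deg C

94.2 deg C


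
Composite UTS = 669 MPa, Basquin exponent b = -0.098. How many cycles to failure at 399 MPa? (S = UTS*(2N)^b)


N = 0.5 * (S/UTS)^(1/b) = 0.5 * (399/669)^(1/-0.098) = 97.5684 cycles

97.5684 cycles


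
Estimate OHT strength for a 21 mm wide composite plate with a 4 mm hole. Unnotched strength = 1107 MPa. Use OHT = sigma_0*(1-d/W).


OHT = sigma_0*(1-d/W) = 1107*(1-4/21) = 896.1 MPa

896.1 MPa


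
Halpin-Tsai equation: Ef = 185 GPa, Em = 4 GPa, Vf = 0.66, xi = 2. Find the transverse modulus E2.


eta = (Ef/Em - 1)/(Ef/Em + xi) = (46.25 - 1)/(46.25 + 2) = 0.9378
E2 = Em*(1+xi*eta*Vf)/(1-eta*Vf) = 23.49 GPa

23.49 GPa


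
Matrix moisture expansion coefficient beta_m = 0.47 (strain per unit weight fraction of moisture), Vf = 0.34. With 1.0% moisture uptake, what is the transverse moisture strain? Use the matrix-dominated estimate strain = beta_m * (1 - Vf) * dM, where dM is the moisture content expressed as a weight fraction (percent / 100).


dM = 1.0/100 = 0.01
strain = beta_m * (1-Vf) * dM = 0.47 * 0.66 * 0.01 = 0.003102

0.003102


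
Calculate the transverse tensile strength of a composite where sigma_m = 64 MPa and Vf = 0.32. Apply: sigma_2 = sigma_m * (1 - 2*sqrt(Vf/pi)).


factor = 1 - 2*sqrt(0.32/pi) = 0.3617
sigma_2 = 64 * 0.3617 = 23.15 MPa

23.15 MPa


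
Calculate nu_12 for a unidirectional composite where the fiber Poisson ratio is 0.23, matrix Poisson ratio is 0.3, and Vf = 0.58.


nu_12 = nu_f*Vf + nu_m*(1-Vf) = 0.23*0.58 + 0.3*0.42 = 0.2594

0.2594


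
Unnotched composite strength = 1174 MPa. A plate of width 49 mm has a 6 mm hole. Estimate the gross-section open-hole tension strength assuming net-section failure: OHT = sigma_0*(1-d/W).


OHT = sigma_0*(1-d/W) = 1174*(1-6/49) = 1030.2 MPa

1030.2 MPa


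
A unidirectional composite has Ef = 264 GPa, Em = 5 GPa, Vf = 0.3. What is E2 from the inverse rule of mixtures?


1/E2 = Vf/Ef + (1-Vf)/Em = 0.3/264 + 0.7/5
E2 = 7.09 GPa

7.09 GPa


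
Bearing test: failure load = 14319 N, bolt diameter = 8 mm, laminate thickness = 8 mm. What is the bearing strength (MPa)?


sigma_br = F/(d*h) = 14319/(8*8) = 223.7 MPa

223.7 MPa


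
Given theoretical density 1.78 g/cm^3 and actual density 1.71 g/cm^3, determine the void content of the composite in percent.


Void% = (rho_theo - rho_actual)/rho_theo * 100 = (1.78 - 1.71)/1.78 * 100 = 3.93%

3.93%


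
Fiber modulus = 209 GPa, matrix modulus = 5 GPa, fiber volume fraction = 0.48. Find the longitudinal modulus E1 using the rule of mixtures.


E1 = Ef*Vf + Em*(1-Vf) = 209*0.48 + 5*0.52 = 102.92 GPa

102.92 GPa


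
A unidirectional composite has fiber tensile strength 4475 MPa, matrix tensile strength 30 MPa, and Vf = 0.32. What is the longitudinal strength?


sigma_1 = sigma_f*Vf + sigma_m*(1-Vf) = 4475*0.32 + 30*0.68 = 1452.4 MPa

1452.4 MPa


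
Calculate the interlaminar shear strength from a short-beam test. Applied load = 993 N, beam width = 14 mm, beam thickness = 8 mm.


ILSS = 3F/(4bh) = 3*993/(4*14*8) = 6.65 MPa

6.65 MPa


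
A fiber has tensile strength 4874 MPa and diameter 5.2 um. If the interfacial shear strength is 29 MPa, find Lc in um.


Lc = sigma_f * d / (2 * tau_i) = 4874 * 5.2 / (2 * 29) = 437.0 um

437.0 um


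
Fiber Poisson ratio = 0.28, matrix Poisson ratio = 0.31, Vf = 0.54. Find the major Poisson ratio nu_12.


nu_12 = nu_f*Vf + nu_m*(1-Vf) = 0.28*0.54 + 0.31*0.46 = 0.2938

0.2938


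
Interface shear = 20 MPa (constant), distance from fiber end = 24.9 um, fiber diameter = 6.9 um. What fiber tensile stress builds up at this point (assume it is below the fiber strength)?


Force balance: sigma_f * (pi*d^2/4) = tau * (pi*d) * x  ->  sigma_f = 4 * tau * x / d
sigma_f = 4 * 20 * 24.9 / 6.9 = 288.7 MPa

288.7 MPa


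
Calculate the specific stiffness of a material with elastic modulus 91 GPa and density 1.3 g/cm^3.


Specific stiffness = E/rho = 91/1.3 = 70.0 GPa/(g/cm^3)

70.0 GPa/(g/cm^3)


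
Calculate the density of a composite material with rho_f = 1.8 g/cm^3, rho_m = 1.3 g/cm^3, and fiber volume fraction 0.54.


rho_c = rho_f*Vf + rho_m*(1-Vf) = 1.8*0.54 + 1.3*0.46 = 1.57 g/cm^3

1.57 g/cm^3


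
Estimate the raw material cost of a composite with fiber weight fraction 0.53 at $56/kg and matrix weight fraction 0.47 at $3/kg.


Cost = cost_f*Wf + cost_m*Wm = 56*0.53 + 3*0.47 = $31.09/kg

$31.09/kg


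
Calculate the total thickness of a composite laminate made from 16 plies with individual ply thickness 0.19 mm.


h = n * t_ply = 16 * 0.19 = 3.04 mm

3.04 mm


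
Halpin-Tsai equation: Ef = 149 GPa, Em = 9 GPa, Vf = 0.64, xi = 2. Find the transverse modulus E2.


eta = (Ef/Em - 1)/(Ef/Em + xi) = (16.5556 - 1)/(16.5556 + 2) = 0.8383
E2 = Em*(1+xi*eta*Vf)/(1-eta*Vf) = 40.26 GPa

40.26 GPa


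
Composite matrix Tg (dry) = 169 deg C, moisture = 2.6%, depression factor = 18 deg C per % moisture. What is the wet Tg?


Tg_wet = Tg_dry - k*moisture = 169 - 18*2.6 = 122.2 deg C

122.2 deg C


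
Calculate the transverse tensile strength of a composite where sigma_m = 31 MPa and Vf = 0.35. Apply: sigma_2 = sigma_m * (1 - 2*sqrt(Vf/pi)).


factor = 1 - 2*sqrt(0.35/pi) = 0.3324
sigma_2 = 31 * 0.3324 = 10.31 MPa

10.31 MPa


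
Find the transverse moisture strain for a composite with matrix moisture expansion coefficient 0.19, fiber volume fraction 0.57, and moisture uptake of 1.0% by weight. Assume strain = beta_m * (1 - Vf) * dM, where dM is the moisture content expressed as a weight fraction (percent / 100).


dM = 1.0/100 = 0.01
strain = beta_m * (1-Vf) * dM = 0.19 * 0.43 * 0.01 = 0.000817

0.000817


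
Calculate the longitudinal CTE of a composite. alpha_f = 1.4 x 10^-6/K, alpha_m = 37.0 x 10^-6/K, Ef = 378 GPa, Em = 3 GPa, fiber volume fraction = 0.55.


E1 = Ef*Vf + Em*(1-Vf) = 209.25
alpha_1 = (alpha_f*Ef*Vf + alpha_m*Em*(1-Vf))/E1 = 1.63 x 10^-6/K

1.63 x 10^-6/K


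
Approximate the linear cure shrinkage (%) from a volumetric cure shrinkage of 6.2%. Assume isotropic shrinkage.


Linear shrinkage ≈ vol_shrink/3 = 6.2/3 = 2.067%

2.067%


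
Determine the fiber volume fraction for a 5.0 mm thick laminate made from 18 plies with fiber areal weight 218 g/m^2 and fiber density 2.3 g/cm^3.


Vf = n * FAW / (rho_f * h * 1000) = 18 * 218 / (2.3 * 5.0 * 1000) = 0.3412

0.3412


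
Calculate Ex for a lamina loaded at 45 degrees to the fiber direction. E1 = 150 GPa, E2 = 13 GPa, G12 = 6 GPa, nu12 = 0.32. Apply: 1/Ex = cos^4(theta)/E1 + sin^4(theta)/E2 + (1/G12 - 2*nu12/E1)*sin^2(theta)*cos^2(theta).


cos^4(45) = 0.25, sin^4(45) = 0.25, sin^2(45)*cos^2(45) = 0.25
1/G12 - 2*nu12/E1 = 1/6 - 2*0.32/150 = 0.1624 GPa^-1
1/Ex = 0.25/150 + 0.25/13 + 0.1624*0.25 = 0.0614974 GPa^-1
Ex = 16.26 GPa

16.26 GPa


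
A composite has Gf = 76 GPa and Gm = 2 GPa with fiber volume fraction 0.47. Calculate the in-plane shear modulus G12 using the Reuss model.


1/G12 = Vf/Gf + (1-Vf)/Gm = 0.47/76 + 0.53/2
G12 = 3.69 GPa

3.69 GPa


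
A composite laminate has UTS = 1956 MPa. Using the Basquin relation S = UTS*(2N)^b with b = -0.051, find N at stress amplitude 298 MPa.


N = 0.5 * (S/UTS)^(1/b) = 0.5 * (298/1956)^(1/-0.051) = 5.2671e+15 cycles

5.2671e+15 cycles


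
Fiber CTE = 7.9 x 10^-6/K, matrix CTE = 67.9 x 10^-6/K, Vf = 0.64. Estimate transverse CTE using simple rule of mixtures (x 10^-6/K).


alpha_2 = alpha_f*Vf + alpha_m*(1-Vf) = 7.9*0.64 + 67.9*0.36 = 29.5 x 10^-6/K

29.5 x 10^-6/K


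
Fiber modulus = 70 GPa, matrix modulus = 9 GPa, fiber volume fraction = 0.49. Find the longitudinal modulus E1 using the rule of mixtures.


E1 = Ef*Vf + Em*(1-Vf) = 70*0.49 + 9*0.51 = 38.89 GPa

38.89 GPa


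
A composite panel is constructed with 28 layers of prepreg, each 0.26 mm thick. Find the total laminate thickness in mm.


h = n * t_ply = 28 * 0.26 = 7.28 mm

7.28 mm


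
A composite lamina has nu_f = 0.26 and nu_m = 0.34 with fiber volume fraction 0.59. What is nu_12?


nu_12 = nu_f*Vf + nu_m*(1-Vf) = 0.26*0.59 + 0.34*0.41 = 0.2928

0.2928


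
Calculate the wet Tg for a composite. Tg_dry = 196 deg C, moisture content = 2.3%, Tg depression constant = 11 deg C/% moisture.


Tg_wet = Tg_dry - k*moisture = 196 - 11*2.3 = 170.7 deg C

170.7 deg C


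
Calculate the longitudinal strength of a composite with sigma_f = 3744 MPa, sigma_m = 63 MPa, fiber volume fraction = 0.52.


sigma_1 = sigma_f*Vf + sigma_m*(1-Vf) = 3744*0.52 + 63*0.48 = 1977.1 MPa

1977.1 MPa


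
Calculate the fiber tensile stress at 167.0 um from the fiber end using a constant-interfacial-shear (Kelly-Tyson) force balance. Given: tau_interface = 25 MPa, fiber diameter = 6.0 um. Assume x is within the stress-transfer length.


Force balance: sigma_f * (pi*d^2/4) = tau * (pi*d) * x  ->  sigma_f = 4 * tau * x / d
sigma_f = 4 * 25 * 167.0 / 6.0 = 2783.3 MPa

2783.3 MPa


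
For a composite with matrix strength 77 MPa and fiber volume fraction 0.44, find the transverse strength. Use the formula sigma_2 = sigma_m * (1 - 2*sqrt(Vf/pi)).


factor = 1 - 2*sqrt(0.44/pi) = 0.2515
sigma_2 = 77 * 0.2515 = 19.37 MPa

19.37 MPa


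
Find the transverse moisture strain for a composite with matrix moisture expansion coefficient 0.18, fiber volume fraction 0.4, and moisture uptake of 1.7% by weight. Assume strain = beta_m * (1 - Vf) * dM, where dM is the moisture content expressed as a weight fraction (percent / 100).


dM = 1.7/100 = 0.017
strain = beta_m * (1-Vf) * dM = 0.18 * 0.6 * 0.017 = 0.001836

0.001836


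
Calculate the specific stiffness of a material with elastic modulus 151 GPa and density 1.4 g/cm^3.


Specific stiffness = E/rho = 151/1.4 = 107.9 GPa/(g/cm^3)

107.9 GPa/(g/cm^3)


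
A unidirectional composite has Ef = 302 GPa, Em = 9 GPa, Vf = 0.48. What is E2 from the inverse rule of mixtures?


1/E2 = Vf/Ef + (1-Vf)/Em = 0.48/302 + 0.52/9
E2 = 16.84 GPa

16.84 GPa


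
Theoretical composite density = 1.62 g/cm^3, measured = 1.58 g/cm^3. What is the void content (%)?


Void% = (rho_theo - rho_actual)/rho_theo * 100 = (1.62 - 1.58)/1.62 * 100 = 2.47%

2.47%


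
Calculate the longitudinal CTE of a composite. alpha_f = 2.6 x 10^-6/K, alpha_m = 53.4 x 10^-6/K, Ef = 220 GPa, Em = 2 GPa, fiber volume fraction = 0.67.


E1 = Ef*Vf + Em*(1-Vf) = 148.06
alpha_1 = (alpha_f*Ef*Vf + alpha_m*Em*(1-Vf))/E1 = 2.83 x 10^-6/K

2.83 x 10^-6/K


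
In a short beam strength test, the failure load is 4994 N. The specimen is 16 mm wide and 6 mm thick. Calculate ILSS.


ILSS = 3F/(4bh) = 3*4994/(4*16*6) = 39.02 MPa

39.02 MPa


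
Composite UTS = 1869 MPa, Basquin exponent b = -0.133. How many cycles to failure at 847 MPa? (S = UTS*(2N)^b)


N = 0.5 * (S/UTS)^(1/b) = 0.5 * (847/1869)^(1/-0.133) = 192.0327 cycles

192.0327 cycles


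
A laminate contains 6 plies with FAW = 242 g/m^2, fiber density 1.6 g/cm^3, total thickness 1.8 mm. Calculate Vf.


Vf = n * FAW / (rho_f * h * 1000) = 6 * 242 / (1.6 * 1.8 * 1000) = 0.5042

0.5042


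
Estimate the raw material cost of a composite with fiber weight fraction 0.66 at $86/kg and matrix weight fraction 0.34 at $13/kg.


Cost = cost_f*Wf + cost_m*Wm = 86*0.66 + 13*0.34 = $61.18/kg

$61.18/kg


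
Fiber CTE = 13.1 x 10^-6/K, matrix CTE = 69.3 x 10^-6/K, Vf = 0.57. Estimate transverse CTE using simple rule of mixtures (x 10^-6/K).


alpha_2 = alpha_f*Vf + alpha_m*(1-Vf) = 13.1*0.57 + 69.3*0.43 = 37.3 x 10^-6/K

37.3 x 10^-6/K


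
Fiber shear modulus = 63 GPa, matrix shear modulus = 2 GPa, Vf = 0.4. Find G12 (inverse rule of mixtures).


1/G12 = Vf/Gf + (1-Vf)/Gm = 0.4/63 + 0.6/2
G12 = 3.26 GPa

3.26 GPa


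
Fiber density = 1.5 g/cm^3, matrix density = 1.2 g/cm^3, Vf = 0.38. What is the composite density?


rho_c = rho_f*Vf + rho_m*(1-Vf) = 1.5*0.38 + 1.2*0.62 = 1.314 g/cm^3

1.314 g/cm^3


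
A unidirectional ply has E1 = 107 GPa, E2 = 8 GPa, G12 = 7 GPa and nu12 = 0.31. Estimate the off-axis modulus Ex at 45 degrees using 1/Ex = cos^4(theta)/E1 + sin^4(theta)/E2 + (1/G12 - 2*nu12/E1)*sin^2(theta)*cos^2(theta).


cos^4(45) = 0.25, sin^4(45) = 0.25, sin^2(45)*cos^2(45) = 0.25
1/G12 - 2*nu12/E1 = 1/7 - 2*0.31/107 = 0.137063 GPa^-1
1/Ex = 0.25/107 + 0.25/8 + 0.137063*0.25 = 0.0678521 GPa^-1
Ex = 14.74 GPa

14.74 GPa


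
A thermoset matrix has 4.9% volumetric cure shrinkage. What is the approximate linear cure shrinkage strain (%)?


Linear shrinkage ≈ vol_shrink/3 = 4.9/3 = 1.633%

1.633%


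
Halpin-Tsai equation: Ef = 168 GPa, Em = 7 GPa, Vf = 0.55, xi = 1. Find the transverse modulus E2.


eta = (Ef/Em - 1)/(Ef/Em + xi) = (24.0 - 1)/(24.0 + 1) = 0.92
E2 = Em*(1+xi*eta*Vf)/(1-eta*Vf) = 21.34 GPa

21.34 GPa


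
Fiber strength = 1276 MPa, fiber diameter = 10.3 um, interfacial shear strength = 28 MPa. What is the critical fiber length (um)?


Lc = sigma_f * d / (2 * tau_i) = 1276 * 10.3 / (2 * 28) = 234.7 um

234.7 um


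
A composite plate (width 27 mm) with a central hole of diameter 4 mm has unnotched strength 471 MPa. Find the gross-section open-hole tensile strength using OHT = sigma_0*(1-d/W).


OHT = sigma_0*(1-d/W) = 471*(1-4/27) = 401.2 MPa

401.2 MPa


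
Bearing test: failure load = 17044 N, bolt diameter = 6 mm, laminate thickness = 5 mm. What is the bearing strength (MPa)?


sigma_br = F/(d*h) = 17044/(6*5) = 568.1 MPa

568.1 MPa


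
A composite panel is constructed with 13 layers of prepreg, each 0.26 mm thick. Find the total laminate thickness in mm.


h = n * t_ply = 13 * 0.26 = 3.38 mm

3.38 mm


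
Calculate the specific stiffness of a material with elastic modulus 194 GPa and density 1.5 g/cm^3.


Specific stiffness = E/rho = 194/1.5 = 129.3 GPa/(g/cm^3)

129.3 GPa/(g/cm^3)


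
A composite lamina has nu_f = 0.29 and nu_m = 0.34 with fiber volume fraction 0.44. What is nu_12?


nu_12 = nu_f*Vf + nu_m*(1-Vf) = 0.29*0.44 + 0.34*0.56 = 0.318

0.318


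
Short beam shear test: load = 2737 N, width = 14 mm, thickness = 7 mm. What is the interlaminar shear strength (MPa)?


ILSS = 3F/(4bh) = 3*2737/(4*14*7) = 20.95 MPa

20.95 MPa


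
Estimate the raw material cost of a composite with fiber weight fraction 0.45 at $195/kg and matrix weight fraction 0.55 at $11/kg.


Cost = cost_f*Wf + cost_m*Wm = 195*0.45 + 11*0.55 = $93.8/kg

$93.8/kg


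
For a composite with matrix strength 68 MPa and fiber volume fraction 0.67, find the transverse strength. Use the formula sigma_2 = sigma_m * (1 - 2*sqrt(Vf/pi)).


factor = 1 - 2*sqrt(0.67/pi) = 0.0764
sigma_2 = 68 * 0.0764 = 5.19 MPa

5.19 MPa


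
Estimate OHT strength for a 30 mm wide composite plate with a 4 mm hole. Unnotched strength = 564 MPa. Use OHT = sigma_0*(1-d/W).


OHT = sigma_0*(1-d/W) = 564*(1-4/30) = 488.8 MPa

488.8 MPa


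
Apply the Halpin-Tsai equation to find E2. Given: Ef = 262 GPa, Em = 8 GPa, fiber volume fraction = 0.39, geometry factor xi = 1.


eta = (Ef/Em - 1)/(Ef/Em + xi) = (32.75 - 1)/(32.75 + 1) = 0.9407
E2 = Em*(1+xi*eta*Vf)/(1-eta*Vf) = 17.27 GPa

17.27 GPa


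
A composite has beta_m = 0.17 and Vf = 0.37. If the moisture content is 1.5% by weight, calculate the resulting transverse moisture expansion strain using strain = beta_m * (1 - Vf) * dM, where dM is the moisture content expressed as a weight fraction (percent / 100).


dM = 1.5/100 = 0.015
strain = beta_m * (1-Vf) * dM = 0.17 * 0.63 * 0.015 = 0.0016065

0.0016065


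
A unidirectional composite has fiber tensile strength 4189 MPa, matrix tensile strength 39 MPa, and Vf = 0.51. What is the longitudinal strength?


sigma_1 = sigma_f*Vf + sigma_m*(1-Vf) = 4189*0.51 + 39*0.49 = 2155.5 MPa

2155.5 MPa


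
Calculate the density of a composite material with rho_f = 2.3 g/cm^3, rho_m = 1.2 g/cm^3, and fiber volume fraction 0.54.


rho_c = rho_f*Vf + rho_m*(1-Vf) = 2.3*0.54 + 1.2*0.46 = 1.794 g/cm^3

1.794 g/cm^3


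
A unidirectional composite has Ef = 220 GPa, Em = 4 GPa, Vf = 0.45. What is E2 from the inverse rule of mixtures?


1/E2 = Vf/Ef + (1-Vf)/Em = 0.45/220 + 0.55/4
E2 = 7.17 GPa

7.17 GPa


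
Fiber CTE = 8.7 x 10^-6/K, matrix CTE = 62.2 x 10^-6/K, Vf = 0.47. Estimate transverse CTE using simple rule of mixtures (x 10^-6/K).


alpha_2 = alpha_f*Vf + alpha_m*(1-Vf) = 8.7*0.47 + 62.2*0.53 = 37.1 x 10^-6/K

37.1 x 10^-6/K


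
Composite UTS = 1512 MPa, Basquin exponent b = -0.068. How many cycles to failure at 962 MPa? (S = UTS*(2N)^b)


N = 0.5 * (S/UTS)^(1/b) = 0.5 * (962/1512)^(1/-0.068) = 386.2451 cycles

386.2451 cycles


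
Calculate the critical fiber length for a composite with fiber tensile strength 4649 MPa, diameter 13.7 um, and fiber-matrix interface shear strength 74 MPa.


Lc = sigma_f * d / (2 * tau_i) = 4649 * 13.7 / (2 * 74) = 430.3 um

430.3 um


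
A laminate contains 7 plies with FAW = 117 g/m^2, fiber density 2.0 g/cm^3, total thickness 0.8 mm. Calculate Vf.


Vf = n * FAW / (rho_f * h * 1000) = 7 * 117 / (2.0 * 0.8 * 1000) = 0.5119

0.5119


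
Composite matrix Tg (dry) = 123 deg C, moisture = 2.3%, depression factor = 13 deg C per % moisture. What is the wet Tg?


Tg_wet = Tg_dry - k*moisture = 123 - 13*2.3 = 93.1 deg C

93.1 deg C


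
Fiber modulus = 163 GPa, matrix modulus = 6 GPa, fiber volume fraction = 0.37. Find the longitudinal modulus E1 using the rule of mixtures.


E1 = Ef*Vf + Em*(1-Vf) = 163*0.37 + 6*0.63 = 64.09 GPa

64.09 GPa


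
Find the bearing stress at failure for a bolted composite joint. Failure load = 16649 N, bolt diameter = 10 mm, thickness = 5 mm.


sigma_br = F/(d*h) = 16649/(10*5) = 333.0 MPa

333.0 MPa


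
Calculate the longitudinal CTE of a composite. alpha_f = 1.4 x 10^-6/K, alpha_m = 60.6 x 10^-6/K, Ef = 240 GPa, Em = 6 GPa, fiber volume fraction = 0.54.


E1 = Ef*Vf + Em*(1-Vf) = 132.36
alpha_1 = (alpha_f*Ef*Vf + alpha_m*Em*(1-Vf))/E1 = 2.63 x 10^-6/K

2.63 x 10^-6/K


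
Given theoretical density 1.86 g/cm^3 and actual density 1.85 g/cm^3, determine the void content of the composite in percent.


Void% = (rho_theo - rho_actual)/rho_theo * 100 = (1.86 - 1.85)/1.86 * 100 = 0.54%

0.54%


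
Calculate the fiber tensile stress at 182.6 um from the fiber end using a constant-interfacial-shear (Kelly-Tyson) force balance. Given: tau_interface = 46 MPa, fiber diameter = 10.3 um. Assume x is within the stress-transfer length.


Force balance: sigma_f * (pi*d^2/4) = tau * (pi*d) * x  ->  sigma_f = 4 * tau * x / d
sigma_f = 4 * 46 * 182.6 / 10.3 = 3262.0 MPa

3262.0 MPa


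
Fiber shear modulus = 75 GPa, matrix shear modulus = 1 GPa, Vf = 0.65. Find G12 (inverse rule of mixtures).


1/G12 = Vf/Gf + (1-Vf)/Gm = 0.65/75 + 0.35/1
G12 = 2.79 GPa

2.79 GPa


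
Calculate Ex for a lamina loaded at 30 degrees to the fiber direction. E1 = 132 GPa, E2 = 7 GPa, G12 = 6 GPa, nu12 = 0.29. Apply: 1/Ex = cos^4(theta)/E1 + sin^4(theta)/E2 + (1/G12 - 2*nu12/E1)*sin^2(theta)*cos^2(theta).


cos^4(30) = 0.5625, sin^4(30) = 0.0625, sin^2(30)*cos^2(30) = 0.1875
1/G12 - 2*nu12/E1 = 1/6 - 2*0.29/132 = 0.162273 GPa^-1
1/Ex = 0.5625/132 + 0.0625/7 + 0.162273*0.1875 = 0.0436161 GPa^-1
Ex = 22.93 GPa

22.93 GPa


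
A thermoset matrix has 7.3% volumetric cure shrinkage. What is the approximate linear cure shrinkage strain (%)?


Linear shrinkage ≈ vol_shrink/3 = 7.3/3 = 2.433%

2.433%


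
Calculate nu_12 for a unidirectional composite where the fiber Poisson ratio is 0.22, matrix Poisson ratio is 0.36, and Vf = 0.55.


nu_12 = nu_f*Vf + nu_m*(1-Vf) = 0.22*0.55 + 0.36*0.45 = 0.283

0.283


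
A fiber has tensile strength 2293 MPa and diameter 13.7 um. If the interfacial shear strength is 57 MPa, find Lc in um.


Lc = sigma_f * d / (2 * tau_i) = 2293 * 13.7 / (2 * 57) = 275.6 um

275.6 um


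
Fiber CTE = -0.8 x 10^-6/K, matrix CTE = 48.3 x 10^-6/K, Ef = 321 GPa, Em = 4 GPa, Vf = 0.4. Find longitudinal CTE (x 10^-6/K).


E1 = Ef*Vf + Em*(1-Vf) = 130.8
alpha_1 = (alpha_f*Ef*Vf + alpha_m*Em*(1-Vf))/E1 = 0.1 x 10^-6/K

0.1 x 10^-6/K


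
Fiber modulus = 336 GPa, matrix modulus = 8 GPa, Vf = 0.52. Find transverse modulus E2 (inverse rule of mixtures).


1/E2 = Vf/Ef + (1-Vf)/Em = 0.52/336 + 0.48/8
E2 = 16.25 GPa

16.25 GPa


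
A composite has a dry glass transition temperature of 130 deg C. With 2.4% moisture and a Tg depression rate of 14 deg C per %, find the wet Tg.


Tg_wet = Tg_dry - k*moisture = 130 - 14*2.4 = 96.4 deg C

96.4 deg C


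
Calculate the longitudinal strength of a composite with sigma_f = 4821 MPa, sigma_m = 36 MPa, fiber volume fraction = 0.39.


sigma_1 = sigma_f*Vf + sigma_m*(1-Vf) = 4821*0.39 + 36*0.61 = 1902.2 MPa

1902.2 MPa


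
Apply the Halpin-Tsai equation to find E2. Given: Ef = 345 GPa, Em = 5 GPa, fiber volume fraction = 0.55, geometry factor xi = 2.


eta = (Ef/Em - 1)/(Ef/Em + xi) = (69.0 - 1)/(69.0 + 2) = 0.9577
E2 = Em*(1+xi*eta*Vf)/(1-eta*Vf) = 21.7 GPa

21.7 GPa


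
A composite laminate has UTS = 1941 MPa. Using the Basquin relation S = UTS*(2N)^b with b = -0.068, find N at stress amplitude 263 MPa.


N = 0.5 * (S/UTS)^(1/b) = 0.5 * (263/1941)^(1/-0.068) = 2.9154e+12 cycles

2.9154e+12 cycles


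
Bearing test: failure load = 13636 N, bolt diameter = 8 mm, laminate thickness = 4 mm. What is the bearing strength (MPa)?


sigma_br = F/(d*h) = 13636/(8*4) = 426.1 MPa

426.1 MPa


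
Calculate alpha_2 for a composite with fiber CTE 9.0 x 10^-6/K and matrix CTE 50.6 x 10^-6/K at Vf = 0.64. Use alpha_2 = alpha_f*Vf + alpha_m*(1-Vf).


alpha_2 = alpha_f*Vf + alpha_m*(1-Vf) = 9.0*0.64 + 50.6*0.36 = 24.0 x 10^-6/K

24.0 x 10^-6/K


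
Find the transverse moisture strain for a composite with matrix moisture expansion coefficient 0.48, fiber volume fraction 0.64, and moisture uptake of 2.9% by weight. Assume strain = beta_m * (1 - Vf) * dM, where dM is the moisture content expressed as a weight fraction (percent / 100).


dM = 2.9/100 = 0.029
strain = beta_m * (1-Vf) * dM = 0.48 * 0.36 * 0.029 = 0.0050112

0.0050112


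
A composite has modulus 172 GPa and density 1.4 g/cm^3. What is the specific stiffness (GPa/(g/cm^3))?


Specific stiffness = E/rho = 172/1.4 = 122.9 GPa/(g/cm^3)

122.9 GPa/(g/cm^3)


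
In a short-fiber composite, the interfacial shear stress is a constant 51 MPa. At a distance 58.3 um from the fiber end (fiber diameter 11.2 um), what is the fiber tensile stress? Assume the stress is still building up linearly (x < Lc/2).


Force balance: sigma_f * (pi*d^2/4) = tau * (pi*d) * x  ->  sigma_f = 4 * tau * x / d
sigma_f = 4 * 51 * 58.3 / 11.2 = 1061.9 MPa

1061.9 MPa


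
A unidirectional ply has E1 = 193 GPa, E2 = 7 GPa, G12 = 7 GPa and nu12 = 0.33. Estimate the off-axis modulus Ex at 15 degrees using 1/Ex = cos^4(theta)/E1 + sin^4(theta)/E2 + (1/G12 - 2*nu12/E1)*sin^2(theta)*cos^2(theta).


cos^4(15) = 0.870513, sin^4(15) = 0.004487, sin^2(15)*cos^2(15) = 0.0625
1/G12 - 2*nu12/E1 = 1/7 - 2*0.33/193 = 0.139437 GPa^-1
1/Ex = 0.870513/193 + 0.004487/7 + 0.139437*0.0625 = 0.0138663 GPa^-1
Ex = 72.12 GPa

72.12 GPa


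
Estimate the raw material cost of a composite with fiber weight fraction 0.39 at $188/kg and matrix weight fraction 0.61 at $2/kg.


Cost = cost_f*Wf + cost_m*Wm = 188*0.39 + 2*0.61 = $74.54/kg

$74.54/kg


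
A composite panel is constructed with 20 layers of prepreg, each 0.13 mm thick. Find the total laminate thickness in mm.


h = n * t_ply = 20 * 0.13 = 2.6 mm

2.6 mm


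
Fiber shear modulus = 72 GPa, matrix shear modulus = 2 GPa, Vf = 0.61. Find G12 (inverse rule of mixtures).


1/G12 = Vf/Gf + (1-Vf)/Gm = 0.61/72 + 0.39/2
G12 = 4.91 GPa

4.91 GPa


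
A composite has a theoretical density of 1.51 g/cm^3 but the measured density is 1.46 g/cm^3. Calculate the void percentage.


Void% = (rho_theo - rho_actual)/rho_theo * 100 = (1.51 - 1.46)/1.51 * 100 = 3.31%

3.31%


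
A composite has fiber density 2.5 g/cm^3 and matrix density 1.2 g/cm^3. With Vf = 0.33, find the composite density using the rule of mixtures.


rho_c = rho_f*Vf + rho_m*(1-Vf) = 2.5*0.33 + 1.2*0.67 = 1.629 g/cm^3

1.629 g/cm^3


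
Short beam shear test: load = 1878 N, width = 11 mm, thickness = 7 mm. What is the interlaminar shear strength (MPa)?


ILSS = 3F/(4bh) = 3*1878/(4*11*7) = 18.29 MPa

18.29 MPa


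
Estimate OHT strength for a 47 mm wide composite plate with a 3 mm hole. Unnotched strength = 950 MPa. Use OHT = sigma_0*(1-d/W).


OHT = sigma_0*(1-d/W) = 950*(1-3/47) = 889.4 MPa

889.4 MPa


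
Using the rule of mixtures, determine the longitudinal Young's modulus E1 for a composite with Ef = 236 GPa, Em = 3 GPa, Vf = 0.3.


E1 = Ef*Vf + Em*(1-Vf) = 236*0.3 + 3*0.7 = 72.9 GPa

72.9 GPa


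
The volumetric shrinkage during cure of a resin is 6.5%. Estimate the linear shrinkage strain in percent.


Linear shrinkage ≈ vol_shrink/3 = 6.5/3 = 2.167%

2.167%


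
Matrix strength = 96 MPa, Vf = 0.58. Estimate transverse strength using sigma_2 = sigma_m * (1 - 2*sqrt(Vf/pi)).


factor = 1 - 2*sqrt(0.58/pi) = 0.1407
sigma_2 = 96 * 0.1407 = 13.5 MPa

13.5 MPa


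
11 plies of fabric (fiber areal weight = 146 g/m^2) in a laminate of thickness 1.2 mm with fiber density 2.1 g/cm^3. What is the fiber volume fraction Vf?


Vf = n * FAW / (rho_f * h * 1000) = 11 * 146 / (2.1 * 1.2 * 1000) = 0.6373

0.6373


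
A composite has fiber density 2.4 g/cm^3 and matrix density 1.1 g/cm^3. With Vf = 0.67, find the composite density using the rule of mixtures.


rho_c = rho_f*Vf + rho_m*(1-Vf) = 2.4*0.67 + 1.1*0.33 = 1.971 g/cm^3

1.971 g/cm^3


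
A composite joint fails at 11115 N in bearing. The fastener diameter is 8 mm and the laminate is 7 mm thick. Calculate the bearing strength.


sigma_br = F/(d*h) = 11115/(8*7) = 198.5 MPa

198.5 MPa


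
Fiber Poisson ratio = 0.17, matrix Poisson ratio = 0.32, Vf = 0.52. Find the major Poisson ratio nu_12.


nu_12 = nu_f*Vf + nu_m*(1-Vf) = 0.17*0.52 + 0.32*0.48 = 0.242

0.242


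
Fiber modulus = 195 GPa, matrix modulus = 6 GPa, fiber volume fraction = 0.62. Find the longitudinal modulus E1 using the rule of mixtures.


E1 = Ef*Vf + Em*(1-Vf) = 195*0.62 + 6*0.38 = 123.18 GPa

123.18 GPa


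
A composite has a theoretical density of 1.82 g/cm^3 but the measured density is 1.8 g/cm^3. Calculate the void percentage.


Void% = (rho_theo - rho_actual)/rho_theo * 100 = (1.82 - 1.8)/1.82 * 100 = 1.1%

1.1%


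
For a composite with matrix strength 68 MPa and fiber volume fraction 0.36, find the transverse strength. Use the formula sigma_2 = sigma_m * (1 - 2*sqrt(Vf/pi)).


factor = 1 - 2*sqrt(0.36/pi) = 0.323
sigma_2 = 68 * 0.323 = 21.96 MPa

21.96 MPa


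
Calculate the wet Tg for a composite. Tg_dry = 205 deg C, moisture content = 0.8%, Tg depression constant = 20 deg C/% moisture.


Tg_wet = Tg_dry - k*moisture = 205 - 20*0.8 = 189.0 deg C

189.0 deg C


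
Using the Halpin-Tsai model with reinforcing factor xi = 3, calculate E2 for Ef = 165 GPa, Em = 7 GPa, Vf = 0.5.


eta = (Ef/Em - 1)/(Ef/Em + xi) = (23.5714 - 1)/(23.5714 + 3) = 0.8495
E2 = Em*(1+xi*eta*Vf)/(1-eta*Vf) = 27.67 GPa

27.67 GPa


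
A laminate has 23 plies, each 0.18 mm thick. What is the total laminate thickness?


h = n * t_ply = 23 * 0.18 = 4.14 mm

4.14 mm


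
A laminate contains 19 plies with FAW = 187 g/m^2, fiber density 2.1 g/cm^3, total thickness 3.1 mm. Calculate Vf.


Vf = n * FAW / (rho_f * h * 1000) = 19 * 187 / (2.1 * 3.1 * 1000) = 0.5458

0.5458


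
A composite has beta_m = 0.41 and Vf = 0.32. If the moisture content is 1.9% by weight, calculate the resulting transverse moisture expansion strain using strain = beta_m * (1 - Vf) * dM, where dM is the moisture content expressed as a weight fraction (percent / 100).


dM = 1.9/100 = 0.019
strain = beta_m * (1-Vf) * dM = 0.41 * 0.68 * 0.019 = 0.0052972

0.0052972


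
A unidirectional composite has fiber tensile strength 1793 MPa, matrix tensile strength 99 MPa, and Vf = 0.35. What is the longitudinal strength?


sigma_1 = sigma_f*Vf + sigma_m*(1-Vf) = 1793*0.35 + 99*0.65 = 691.9 MPa

691.9 MPa


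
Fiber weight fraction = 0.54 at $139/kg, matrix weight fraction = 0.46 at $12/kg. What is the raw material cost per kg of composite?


Cost = cost_f*Wf + cost_m*Wm = 139*0.54 + 12*0.46 = $80.58/kg

$80.58/kg


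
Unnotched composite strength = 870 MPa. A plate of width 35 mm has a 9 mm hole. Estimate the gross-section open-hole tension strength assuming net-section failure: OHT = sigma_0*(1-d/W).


OHT = sigma_0*(1-d/W) = 870*(1-9/35) = 646.3 MPa

646.3 MPa


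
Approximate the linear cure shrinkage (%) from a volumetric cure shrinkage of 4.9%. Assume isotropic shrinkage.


Linear shrinkage ≈ vol_shrink/3 = 4.9/3 = 1.633%

1.633%


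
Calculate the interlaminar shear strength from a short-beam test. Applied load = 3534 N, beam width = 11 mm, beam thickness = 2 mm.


ILSS = 3F/(4bh) = 3*3534/(4*11*2) = 120.48 MPa

120.48 MPa


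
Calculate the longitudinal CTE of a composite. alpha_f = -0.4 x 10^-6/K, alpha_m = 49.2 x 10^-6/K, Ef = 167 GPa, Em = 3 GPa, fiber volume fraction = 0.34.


E1 = Ef*Vf + Em*(1-Vf) = 58.76
alpha_1 = (alpha_f*Ef*Vf + alpha_m*Em*(1-Vf))/E1 = 1.27 x 10^-6/K

1.27 x 10^-6/K


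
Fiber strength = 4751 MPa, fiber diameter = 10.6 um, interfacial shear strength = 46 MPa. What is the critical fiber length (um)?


Lc = sigma_f * d / (2 * tau_i) = 4751 * 10.6 / (2 * 46) = 547.4 um

547.4 um


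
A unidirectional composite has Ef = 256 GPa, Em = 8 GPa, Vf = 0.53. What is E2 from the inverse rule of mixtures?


1/E2 = Vf/Ef + (1-Vf)/Em = 0.53/256 + 0.47/8
E2 = 16.44 GPa

16.44 GPa


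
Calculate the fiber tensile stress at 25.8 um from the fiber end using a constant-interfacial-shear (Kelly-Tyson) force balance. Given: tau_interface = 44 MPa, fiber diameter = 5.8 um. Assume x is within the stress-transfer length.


Force balance: sigma_f * (pi*d^2/4) = tau * (pi*d) * x  ->  sigma_f = 4 * tau * x / d
sigma_f = 4 * 44 * 25.8 / 5.8 = 782.9 MPa

782.9 MPa


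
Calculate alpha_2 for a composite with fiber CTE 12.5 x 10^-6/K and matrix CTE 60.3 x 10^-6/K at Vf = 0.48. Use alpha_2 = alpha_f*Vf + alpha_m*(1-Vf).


alpha_2 = alpha_f*Vf + alpha_m*(1-Vf) = 12.5*0.48 + 60.3*0.52 = 37.4 x 10^-6/K

37.4 x 10^-6/K


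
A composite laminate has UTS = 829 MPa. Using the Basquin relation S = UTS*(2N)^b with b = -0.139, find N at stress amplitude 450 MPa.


N = 0.5 * (S/UTS)^(1/b) = 0.5 * (450/829)^(1/-0.139) = 40.5420 cycles

40.5420 cycles


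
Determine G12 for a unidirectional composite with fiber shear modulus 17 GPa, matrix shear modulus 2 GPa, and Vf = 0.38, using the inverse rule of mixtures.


1/G12 = Vf/Gf + (1-Vf)/Gm = 0.38/17 + 0.62/2
G12 = 3.01 GPa

3.01 GPa


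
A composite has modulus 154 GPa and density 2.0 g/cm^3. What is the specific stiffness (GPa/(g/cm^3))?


Specific stiffness = E/rho = 154/2.0 = 77.0 GPa/(g/cm^3)

77.0 GPa/(g/cm^3)


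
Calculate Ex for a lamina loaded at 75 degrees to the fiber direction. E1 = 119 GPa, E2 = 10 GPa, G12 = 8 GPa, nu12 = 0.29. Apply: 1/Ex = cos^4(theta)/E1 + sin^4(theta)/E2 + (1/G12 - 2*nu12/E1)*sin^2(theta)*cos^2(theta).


cos^4(75) = 0.004487, sin^4(75) = 0.870513, sin^2(75)*cos^2(75) = 0.0625
1/G12 - 2*nu12/E1 = 1/8 - 2*0.29/119 = 0.120126 GPa^-1
1/Ex = 0.004487/119 + 0.870513/10 + 0.120126*0.0625 = 0.0945969 GPa^-1
Ex = 10.57 GPa

10.57 GPa


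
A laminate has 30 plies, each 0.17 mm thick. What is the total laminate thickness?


h = n * t_ply = 30 * 0.17 = 5.1 mm

5.1 mm


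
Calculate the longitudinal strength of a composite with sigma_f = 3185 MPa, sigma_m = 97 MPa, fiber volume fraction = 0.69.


sigma_1 = sigma_f*Vf + sigma_m*(1-Vf) = 3185*0.69 + 97*0.31 = 2227.7 MPa

2227.7 MPa


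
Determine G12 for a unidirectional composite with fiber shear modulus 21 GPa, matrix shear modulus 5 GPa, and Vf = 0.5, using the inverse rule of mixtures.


1/G12 = Vf/Gf + (1-Vf)/Gm = 0.5/21 + 0.5/5
G12 = 8.08 GPa

8.08 GPa


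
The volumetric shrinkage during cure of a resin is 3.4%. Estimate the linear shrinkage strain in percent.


Linear shrinkage ≈ vol_shrink/3 = 3.4/3 = 1.133%

1.133%


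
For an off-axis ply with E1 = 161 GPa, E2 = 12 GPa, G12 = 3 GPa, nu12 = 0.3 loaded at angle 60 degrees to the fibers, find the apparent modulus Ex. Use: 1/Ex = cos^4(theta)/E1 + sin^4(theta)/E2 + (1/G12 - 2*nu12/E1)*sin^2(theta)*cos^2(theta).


cos^4(60) = 0.0625, sin^4(60) = 0.5625, sin^2(60)*cos^2(60) = 0.1875
1/G12 - 2*nu12/E1 = 1/3 - 2*0.3/161 = 0.329607 GPa^-1
1/Ex = 0.0625/161 + 0.5625/12 + 0.329607*0.1875 = 0.1090644 GPa^-1
Ex = 9.17 GPa

9.17 GPa
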